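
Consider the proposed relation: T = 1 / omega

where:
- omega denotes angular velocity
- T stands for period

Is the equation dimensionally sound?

Yes

omega (angular velocity) has dimensions [T^-1].
T (period) has dimensions [T].

Left side: [T]
Right side: [T]

Both sides have the same dimensions, so the equation is dimensionally consistent.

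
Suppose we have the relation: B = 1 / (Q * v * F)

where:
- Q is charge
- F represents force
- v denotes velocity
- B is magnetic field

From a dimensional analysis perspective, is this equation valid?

No

Q (charge) has dimensions [I T].
F (force) has dimensions [L M T^-2].
v (velocity) has dimensions [L T^-1].
B (magnetic field) has dimensions [I^-1 M T^-2].

Left side: [I^-1 M T^-2]
Right side: [I^-1 L^-2 M^-1 T^2]

The two sides have different dimensions, so the equation is NOT dimensionally consistent.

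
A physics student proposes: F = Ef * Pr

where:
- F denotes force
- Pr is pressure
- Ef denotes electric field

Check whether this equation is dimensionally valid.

No

F (force) has dimensions [L M T^-2].
Pr (pressure) has dimensions [L^-1 M T^-2].
Ef (electric field) has dimensions [I^-1 L M T^-3].

Left side: [L M T^-2]
Right side: [I^-1 M^2 T^-5]

The two sides have different dimensions, so the equation is NOT dimensionally consistent.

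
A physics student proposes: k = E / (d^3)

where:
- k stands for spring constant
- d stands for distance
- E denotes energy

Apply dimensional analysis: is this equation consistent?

No

k (spring constant) has dimensions [M T^-2].
d (distance) has dimensions [L].
E (energy) has dimensions [L^2 M T^-2].

Left side: [M T^-2]
Right side: [L^-1 M T^-2]

The two sides have different dimensions, so the equation is NOT dimensionally consistent.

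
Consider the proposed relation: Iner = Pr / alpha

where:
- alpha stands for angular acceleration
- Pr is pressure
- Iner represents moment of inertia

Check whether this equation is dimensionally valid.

No

alpha (angular acceleration) has dimensions [T^-2].
Pr (pressure) has dimensions [L^-1 M T^-2].
Iner (moment of inertia) has dimensions [L^2 M].

Left side: [L^2 M]
Right side: [L^-1 M]

The two sides have different dimensions, so the equation is NOT dimensionally consistent.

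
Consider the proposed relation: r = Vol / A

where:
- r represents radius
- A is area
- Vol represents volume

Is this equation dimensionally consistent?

Yes

r (radius) has dimensions [L].
A (area) has dimensions [L^2].
Vol (volume) has dimensions [L^3].

Left side: [L]
Right side: [L]

Both sides have the same dimensions, so the equation is dimensionally consistent.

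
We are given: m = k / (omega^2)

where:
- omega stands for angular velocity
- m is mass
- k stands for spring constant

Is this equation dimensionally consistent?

Yes

omega (angular velocity) has dimensions [T^-1].
m (mass) has dimensions [M].
k (spring constant) has dimensions [M T^-2].

Left side: [M]
Right side: [M]

Both sides have the same dimensions, so the equation is dimensionally consistent.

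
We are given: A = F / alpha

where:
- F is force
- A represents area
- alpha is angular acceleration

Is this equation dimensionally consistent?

No

F (force) has dimensions [L M T^-2].
A (area) has dimensions [L^2].
alpha (angular acceleration) has dimensions [T^-2].

Left side: [L^2]
Right side: [L M]

The two sides have different dimensions, so the equation is NOT dimensionally consistent.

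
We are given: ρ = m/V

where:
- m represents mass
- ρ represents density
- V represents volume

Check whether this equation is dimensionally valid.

Yes

m (mass) has dimensions [M].
ρ (density) has dimensions [L^-3 M].
V (volume) has dimensions [L^3].

Left side: [L^-3 M]
Right side: [L^-3 M]

Both sides have the same dimensions, so the equation is dimensionally consistent.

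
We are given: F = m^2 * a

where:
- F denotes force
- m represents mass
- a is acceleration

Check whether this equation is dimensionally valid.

No

F (force) has dimensions [L M T^-2].
m (mass) has dimensions [M].
a (acceleration) has dimensions [L T^-2].

Left side: [L M T^-2]
Right side: [L M^2 T^-2]

The two sides have different dimensions, so the equation is NOT dimensionally consistent.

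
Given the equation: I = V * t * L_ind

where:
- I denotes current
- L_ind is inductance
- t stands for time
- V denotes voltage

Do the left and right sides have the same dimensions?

No

I (current) has dimensions [I].
L_ind (inductance) has dimensions [I^-2 L^2 M T^-2].
t (time) has dimensions [T].
V (voltage) has dimensions [I^-1 L^2 M T^-3].

Left side: [I]
Right side: [I^-3 L^4 M^2 T^-4]

The two sides have different dimensions, so the equation is NOT dimensionally consistent.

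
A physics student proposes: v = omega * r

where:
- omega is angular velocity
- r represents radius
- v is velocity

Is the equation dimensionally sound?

Yes

omega (angular velocity) has dimensions [T^-1].
r (radius) has dimensions [L].
v (velocity) has dimensions [L T^-1].

Left side: [L T^-1]
Right side: [L T^-1]

Both sides have the same dimensions, so the equation is dimensionally consistent.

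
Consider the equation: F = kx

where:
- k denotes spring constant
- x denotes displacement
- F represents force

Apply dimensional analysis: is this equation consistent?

Yes

k (spring constant) has dimensions [M T^-2].
x (displacement) has dimensions [L].
F (force) has dimensions [L M T^-2].

Left side: [L M T^-2]
Right side: [L M T^-2]

Both sides have the same dimensions, so the equation is dimensionally consistent.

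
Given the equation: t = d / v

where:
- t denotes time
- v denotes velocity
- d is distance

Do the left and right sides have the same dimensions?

Yes

t (time) has dimensions [T].
v (velocity) has dimensions [L T^-1].
d (distance) has dimensions [L].

Left side: [T]
Right side: [T]

Both sides have the same dimensions, so the equation is dimensionally consistent.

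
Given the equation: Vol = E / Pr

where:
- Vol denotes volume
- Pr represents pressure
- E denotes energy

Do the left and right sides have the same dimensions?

Yes

Vol (volume) has dimensions [L^3].
Pr (pressure) has dimensions [L^-1 M T^-2].
E (energy) has dimensions [L^2 M T^-2].

Left side: [L^3]
Right side: [L^3]

Both sides have the same dimensions, so the equation is dimensionally consistent.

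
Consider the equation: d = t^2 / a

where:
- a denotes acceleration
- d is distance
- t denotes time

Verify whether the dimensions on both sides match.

No

a (acceleration) has dimensions [L T^-2].
d (distance) has dimensions [L].
t (time) has dimensions [T].

Left side: [L]
Right side: [L^-1 T^4]

The two sides have different dimensions, so the equation is NOT dimensionally consistent.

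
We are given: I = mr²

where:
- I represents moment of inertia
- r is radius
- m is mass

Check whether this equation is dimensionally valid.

Yes

I (moment of inertia) has dimensions [L^2 M].
r (radius) has dimensions [L].
m (mass) has dimensions [M].

Left side: [L^2 M]
Right side: [L^2 M]

Both sides have the same dimensions, so the equation is dimensionally consistent.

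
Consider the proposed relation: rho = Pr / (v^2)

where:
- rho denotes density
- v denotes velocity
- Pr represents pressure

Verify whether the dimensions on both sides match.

Yes

rho (density) has dimensions [L^-3 M].
v (velocity) has dimensions [L T^-1].
Pr (pressure) has dimensions [L^-1 M T^-2].

Left side: [L^-3 M]
Right side: [L^-3 M]

Both sides have the same dimensions, so the equation is dimensionally consistent.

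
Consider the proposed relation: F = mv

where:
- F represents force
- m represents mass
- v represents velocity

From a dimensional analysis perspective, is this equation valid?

No

F (force) has dimensions [L M T^-2].
m (mass) has dimensions [M].
v (velocity) has dimensions [L T^-1].

Left side: [L M T^-2]
Right side: [L M T^-1]

The two sides have different dimensions, so the equation is NOT dimensionally consistent.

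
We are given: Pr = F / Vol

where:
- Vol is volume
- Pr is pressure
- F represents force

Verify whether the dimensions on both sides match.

No

Vol (volume) has dimensions [L^3].
Pr (pressure) has dimensions [L^-1 M T^-2].
F (force) has dimensions [L M T^-2].

Left side: [L^-1 M T^-2]
Right side: [L^-2 M T^-2]

The two sides have different dimensions, so the equation is NOT dimensionally consistent.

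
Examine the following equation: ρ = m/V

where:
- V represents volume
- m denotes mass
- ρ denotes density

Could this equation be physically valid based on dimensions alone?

Yes

V (volume) has dimensions [L^3].
m (mass) has dimensions [M].
ρ (density) has dimensions [L^-3 M].

Left side: [L^-3 M]
Right side: [L^-3 M]

Both sides have the same dimensions, so the equation is dimensionally consistent.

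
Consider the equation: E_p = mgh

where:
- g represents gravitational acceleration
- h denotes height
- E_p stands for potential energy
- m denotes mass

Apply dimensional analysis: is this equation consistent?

Yes

g (gravitational acceleration) has dimensions [L T^-2].
h (height) has dimensions [L].
E_p (potential energy) has dimensions [L^2 M T^-2].
m (mass) has dimensions [M].

Left side: [L^2 M T^-2]
Right side: [L^2 M T^-2]

Both sides have the same dimensions, so the equation is dimensionally consistent.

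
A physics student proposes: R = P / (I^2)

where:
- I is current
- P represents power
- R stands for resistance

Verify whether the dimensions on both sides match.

Yes

I (current) has dimensions [I].
P (power) has dimensions [L^2 M T^-3].
R (resistance) has dimensions [I^-2 L^2 M T^-3].

Left side: [I^-2 L^2 M T^-3]
Right side: [I^-2 L^2 M T^-3]

Both sides have the same dimensions, so the equation is dimensionally consistent.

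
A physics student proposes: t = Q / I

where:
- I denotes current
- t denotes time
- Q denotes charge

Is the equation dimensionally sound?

Yes

I (current) has dimensions [I].
t (time) has dimensions [T].
Q (charge) has dimensions [I T].

Left side: [T]
Right side: [T]

Both sides have the same dimensions, so the equation is dimensionally consistent.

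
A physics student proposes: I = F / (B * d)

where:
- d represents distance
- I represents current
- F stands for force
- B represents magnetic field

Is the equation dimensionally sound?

Yes

d (distance) has dimensions [L].
I (current) has dimensions [I].
F (force) has dimensions [L M T^-2].
B (magnetic field) has dimensions [I^-1 M T^-2].

Left side: [I]
Right side: [I]

Both sides have the same dimensions, so the equation is dimensionally consistent.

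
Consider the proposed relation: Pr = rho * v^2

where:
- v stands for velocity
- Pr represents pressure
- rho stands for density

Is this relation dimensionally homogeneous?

Yes

v (velocity) has dimensions [L T^-1].
Pr (pressure) has dimensions [L^-1 M T^-2].
rho (density) has dimensions [L^-3 M].

Left side: [L^-1 M T^-2]
Right side: [L^-1 M T^-2]

Both sides have the same dimensions, so the equation is dimensionally consistent.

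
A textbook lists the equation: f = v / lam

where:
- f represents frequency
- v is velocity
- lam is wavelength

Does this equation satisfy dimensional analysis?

Yes

f (frequency) has dimensions [T^-1].
v (velocity) has dimensions [L T^-1].
lam (wavelength) has dimensions [L].

Left side: [T^-1]
Right side: [T^-1]

Both sides have the same dimensions, so the equation is dimensionally consistent.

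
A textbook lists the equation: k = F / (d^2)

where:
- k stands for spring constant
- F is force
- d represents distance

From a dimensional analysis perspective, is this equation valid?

No

k (spring constant) has dimensions [M T^-2].
F (force) has dimensions [L M T^-2].
d (distance) has dimensions [L].

Left side: [M T^-2]
Right side: [L^-1 M T^-2]

The two sides have different dimensions, so the equation is NOT dimensionally consistent.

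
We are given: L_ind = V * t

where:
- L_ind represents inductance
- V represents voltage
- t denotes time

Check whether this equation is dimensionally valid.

No

L_ind (inductance) has dimensions [I^-2 L^2 M T^-2].
V (voltage) has dimensions [I^-1 L^2 M T^-3].
t (time) has dimensions [T].

Left side: [I^-2 L^2 M T^-2]
Right side: [I^-1 L^2 M T^-2]

The two sides have different dimensions, so the equation is NOT dimensionally consistent.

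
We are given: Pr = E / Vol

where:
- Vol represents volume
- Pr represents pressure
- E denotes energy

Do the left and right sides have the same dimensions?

Yes

Vol (volume) has dimensions [L^3].
Pr (pressure) has dimensions [L^-1 M T^-2].
E (energy) has dimensions [L^2 M T^-2].

Left side: [L^-1 M T^-2]
Right side: [L^-1 M T^-2]

Both sides have the same dimensions, so the equation is dimensionally consistent.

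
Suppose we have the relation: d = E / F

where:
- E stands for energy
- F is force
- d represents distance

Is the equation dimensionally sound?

Yes

E (energy) has dimensions [L^2 M T^-2].
F (force) has dimensions [L M T^-2].
d (distance) has dimensions [L].

Left side: [L]
Right side: [L]

Both sides have the same dimensions, so the equation is dimensionally consistent.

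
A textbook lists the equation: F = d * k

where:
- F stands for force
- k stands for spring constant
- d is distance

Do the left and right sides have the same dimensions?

Yes

F (force) has dimensions [L M T^-2].
k (spring constant) has dimensions [M T^-2].
d (distance) has dimensions [L].

Left side: [L M T^-2]
Right side: [L M T^-2]

Both sides have the same dimensions, so the equation is dimensionally consistent.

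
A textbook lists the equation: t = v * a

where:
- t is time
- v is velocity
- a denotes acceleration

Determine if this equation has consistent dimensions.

No

t (time) has dimensions [T].
v (velocity) has dimensions [L T^-1].
a (acceleration) has dimensions [L T^-2].

Left side: [T]
Right side: [L^2 T^-3]

The two sides have different dimensions, so the equation is NOT dimensionally consistent.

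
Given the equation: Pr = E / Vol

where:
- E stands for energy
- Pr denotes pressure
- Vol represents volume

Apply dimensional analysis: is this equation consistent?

Yes

E (energy) has dimensions [L^2 M T^-2].
Pr (pressure) has dimensions [L^-1 M T^-2].
Vol (volume) has dimensions [L^3].

Left side: [L^-1 M T^-2]
Right side: [L^-1 M T^-2]

Both sides have the same dimensions, so the equation is dimensionally consistent.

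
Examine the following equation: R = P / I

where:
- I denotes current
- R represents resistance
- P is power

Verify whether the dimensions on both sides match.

No

I (current) has dimensions [I].
R (resistance) has dimensions [I^-2 L^2 M T^-3].
P (power) has dimensions [L^2 M T^-3].

Left side: [I^-2 L^2 M T^-3]
Right side: [I^-1 L^2 M T^-3]

The two sides have different dimensions, so the equation is NOT dimensionally consistent.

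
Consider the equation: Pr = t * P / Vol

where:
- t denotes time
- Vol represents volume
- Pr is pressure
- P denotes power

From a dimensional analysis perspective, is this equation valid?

Yes

t (time) has dimensions [T].
Vol (volume) has dimensions [L^3].
Pr (pressure) has dimensions [L^-1 M T^-2].
P (power) has dimensions [L^2 M T^-3].

Left side: [L^-1 M T^-2]
Right side: [L^-1 M T^-2]

Both sides have the same dimensions, so the equation is dimensionally consistent.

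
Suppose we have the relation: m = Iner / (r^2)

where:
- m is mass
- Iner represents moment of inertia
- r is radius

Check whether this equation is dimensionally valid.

Yes

m (mass) has dimensions [M].
Iner (moment of inertia) has dimensions [L^2 M].
r (radius) has dimensions [L].

Left side: [M]
Right side: [M]

Both sides have the same dimensions, so the equation is dimensionally consistent.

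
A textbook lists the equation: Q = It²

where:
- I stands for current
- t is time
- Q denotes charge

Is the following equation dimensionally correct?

No

I (current) has dimensions [I].
t (time) has dimensions [T].
Q (charge) has dimensions [I T].

Left side: [I T]
Right side: [I T^2]

The two sides have different dimensions, so the equation is NOT dimensionally consistent.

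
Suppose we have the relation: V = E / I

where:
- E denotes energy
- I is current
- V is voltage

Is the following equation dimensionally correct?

No

E (energy) has dimensions [L^2 M T^-2].
I (current) has dimensions [I].
V (voltage) has dimensions [I^-1 L^2 M T^-3].

Left side: [I^-1 L^2 M T^-3]
Right side: [I^-1 L^2 M T^-2]

The two sides have different dimensions, so the equation is NOT dimensionally consistent.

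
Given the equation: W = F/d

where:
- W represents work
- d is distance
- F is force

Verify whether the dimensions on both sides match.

No

W (work) has dimensions [L^2 M T^-2].
d (distance) has dimensions [L].
F (force) has dimensions [L M T^-2].

Left side: [L^2 M T^-2]
Right side: [M T^-2]

The two sides have different dimensions, so the equation is NOT dimensionally consistent.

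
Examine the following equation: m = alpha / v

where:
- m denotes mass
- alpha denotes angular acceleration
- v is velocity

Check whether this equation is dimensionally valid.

No

m (mass) has dimensions [M].
alpha (angular acceleration) has dimensions [T^-2].
v (velocity) has dimensions [L T^-1].

Left side: [M]
Right side: [L^-1 T^-1]

The two sides have different dimensions, so the equation is NOT dimensionally consistent.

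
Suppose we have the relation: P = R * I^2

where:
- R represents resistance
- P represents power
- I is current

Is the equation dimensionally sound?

Yes

R (resistance) has dimensions [I^-2 L^2 M T^-3].
P (power) has dimensions [L^2 M T^-3].
I (current) has dimensions [I].

Left side: [L^2 M T^-3]
Right side: [L^2 M T^-3]

Both sides have the same dimensions, so the equation is dimensionally consistent.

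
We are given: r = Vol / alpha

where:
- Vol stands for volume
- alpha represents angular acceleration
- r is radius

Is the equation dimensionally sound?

No

Vol (volume) has dimensions [L^3].
alpha (angular acceleration) has dimensions [T^-2].
r (radius) has dimensions [L].

Left side: [L]
Right side: [L^3 T^2]

The two sides have different dimensions, so the equation is NOT dimensionally consistent.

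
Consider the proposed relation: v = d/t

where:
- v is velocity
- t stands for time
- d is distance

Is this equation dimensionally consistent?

Yes

v (velocity) has dimensions [L T^-1].
t (time) has dimensions [T].
d (distance) has dimensions [L].

Left side: [L T^-1]
Right side: [L T^-1]

Both sides have the same dimensions, so the equation is dimensionally consistent.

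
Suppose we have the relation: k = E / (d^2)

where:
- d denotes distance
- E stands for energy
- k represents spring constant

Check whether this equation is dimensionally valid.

Yes

d (distance) has dimensions [L].
E (energy) has dimensions [L^2 M T^-2].
k (spring constant) has dimensions [M T^-2].

Left side: [M T^-2]
Right side: [M T^-2]

Both sides have the same dimensions, so the equation is dimensionally consistent.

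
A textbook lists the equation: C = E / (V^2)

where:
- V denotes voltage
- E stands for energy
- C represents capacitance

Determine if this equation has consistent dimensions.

Yes

V (voltage) has dimensions [I^-1 L^2 M T^-3].
E (energy) has dimensions [L^2 M T^-2].
C (capacitance) has dimensions [I^2 L^-2 M^-1 T^4].

Left side: [I^2 L^-2 M^-1 T^4]
Right side: [I^2 L^-2 M^-1 T^4]

Both sides have the same dimensions, so the equation is dimensionally consistent.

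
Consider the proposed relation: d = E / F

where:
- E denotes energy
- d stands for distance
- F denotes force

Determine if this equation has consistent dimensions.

Yes

E (energy) has dimensions [L^2 M T^-2].
d (distance) has dimensions [L].
F (force) has dimensions [L M T^-2].

Left side: [L]
Right side: [L]

Both sides have the same dimensions, so the equation is dimensionally consistent.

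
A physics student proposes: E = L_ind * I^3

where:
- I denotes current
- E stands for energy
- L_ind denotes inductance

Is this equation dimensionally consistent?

No

I (current) has dimensions [I].
E (energy) has dimensions [L^2 M T^-2].
L_ind (inductance) has dimensions [I^-2 L^2 M T^-2].

Left side: [L^2 M T^-2]
Right side: [I L^2 M T^-2]

The two sides have different dimensions, so the equation is NOT dimensionally consistent.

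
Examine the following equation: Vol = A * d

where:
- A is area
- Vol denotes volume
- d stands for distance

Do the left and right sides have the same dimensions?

Yes

A (area) has dimensions [L^2].
Vol (volume) has dimensions [L^3].
d (distance) has dimensions [L].

Left side: [L^3]
Right side: [L^3]

Both sides have the same dimensions, so the equation is dimensionally consistent.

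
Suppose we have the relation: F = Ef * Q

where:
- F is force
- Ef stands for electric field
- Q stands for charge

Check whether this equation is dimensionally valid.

Yes

F (force) has dimensions [L M T^-2].
Ef (electric field) has dimensions [I^-1 L M T^-3].
Q (charge) has dimensions [I T].

Left side: [L M T^-2]
Right side: [L M T^-2]

Both sides have the same dimensions, so the equation is dimensionally consistent.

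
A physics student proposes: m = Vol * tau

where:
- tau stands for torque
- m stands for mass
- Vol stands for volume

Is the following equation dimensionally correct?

No

tau (torque) has dimensions [L^2 M T^-2].
m (mass) has dimensions [M].
Vol (volume) has dimensions [L^3].

Left side: [M]
Right side: [L^5 M T^-2]

The two sides have different dimensions, so the equation is NOT dimensionally consistent.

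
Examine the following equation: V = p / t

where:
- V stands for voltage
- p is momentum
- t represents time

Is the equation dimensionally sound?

No

V (voltage) has dimensions [I^-1 L^2 M T^-3].
p (momentum) has dimensions [L M T^-1].
t (time) has dimensions [T].

Left side: [I^-1 L^2 M T^-3]
Right side: [L M T^-2]

The two sides have different dimensions, so the equation is NOT dimensionally consistent.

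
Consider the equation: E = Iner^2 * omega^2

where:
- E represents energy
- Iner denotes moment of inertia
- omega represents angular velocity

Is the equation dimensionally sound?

No

E (energy) has dimensions [L^2 M T^-2].
Iner (moment of inertia) has dimensions [L^2 M].
omega (angular velocity) has dimensions [T^-1].

Left side: [L^2 M T^-2]
Right side: [L^4 M^2 T^-2]

The two sides have different dimensions, so the equation is NOT dimensionally consistent.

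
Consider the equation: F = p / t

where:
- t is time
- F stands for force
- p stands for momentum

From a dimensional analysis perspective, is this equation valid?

Yes

t (time) has dimensions [T].
F (force) has dimensions [L M T^-2].
p (momentum) has dimensions [L M T^-1].

Left side: [L M T^-2]
Right side: [L M T^-2]

Both sides have the same dimensions, so the equation is dimensionally consistent.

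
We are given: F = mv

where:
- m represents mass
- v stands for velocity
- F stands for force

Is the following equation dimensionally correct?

No

m (mass) has dimensions [M].
v (velocity) has dimensions [L T^-1].
F (force) has dimensions [L M T^-2].

Left side: [L M T^-2]
Right side: [L M T^-1]

The two sides have different dimensions, so the equation is NOT dimensionally consistent.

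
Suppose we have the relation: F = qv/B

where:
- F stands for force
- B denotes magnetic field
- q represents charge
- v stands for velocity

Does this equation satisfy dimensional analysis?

No

F (force) has dimensions [L M T^-2].
B (magnetic field) has dimensions [I^-1 M T^-2].
q (charge) has dimensions [I T].
v (velocity) has dimensions [L T^-1].

Left side: [L M T^-2]
Right side: [I^2 L M^-1 T^2]

The two sides have different dimensions, so the equation is NOT dimensionally consistent.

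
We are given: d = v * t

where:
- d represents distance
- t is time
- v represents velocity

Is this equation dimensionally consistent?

Yes

d (distance) has dimensions [L].
t (time) has dimensions [T].
v (velocity) has dimensions [L T^-1].

Left side: [L]
Right side: [L]

Both sides have the same dimensions, so the equation is dimensionally consistent.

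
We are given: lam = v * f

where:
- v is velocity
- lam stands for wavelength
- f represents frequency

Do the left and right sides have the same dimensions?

No

v (velocity) has dimensions [L T^-1].
lam (wavelength) has dimensions [L].
f (frequency) has dimensions [T^-1].

Left side: [L]
Right side: [L T^-2]

The two sides have different dimensions, so the equation is NOT dimensionally consistent.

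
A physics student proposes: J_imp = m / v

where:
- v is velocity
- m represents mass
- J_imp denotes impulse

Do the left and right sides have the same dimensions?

No

v (velocity) has dimensions [L T^-1].
m (mass) has dimensions [M].
J_imp (impulse) has dimensions [L M T^-1].

Left side: [L M T^-1]
Right side: [L^-1 M T]

The two sides have different dimensions, so the equation is NOT dimensionally consistent.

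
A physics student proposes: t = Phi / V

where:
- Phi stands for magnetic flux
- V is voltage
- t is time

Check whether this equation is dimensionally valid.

Yes

Phi (magnetic flux) has dimensions [I^-1 L^2 M T^-2].
V (voltage) has dimensions [I^-1 L^2 M T^-3].
t (time) has dimensions [T].

Left side: [T]
Right side: [T]

Both sides have the same dimensions, so the equation is dimensionally consistent.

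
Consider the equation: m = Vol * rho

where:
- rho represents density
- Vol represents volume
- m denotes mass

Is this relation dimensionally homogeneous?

Yes

rho (density) has dimensions [L^-3 M].
Vol (volume) has dimensions [L^3].
m (mass) has dimensions [M].

Left side: [M]
Right side: [M]

Both sides have the same dimensions, so the equation is dimensionally consistent.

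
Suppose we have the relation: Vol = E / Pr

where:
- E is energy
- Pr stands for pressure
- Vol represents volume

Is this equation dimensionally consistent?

Yes

E (energy) has dimensions [L^2 M T^-2].
Pr (pressure) has dimensions [L^-1 M T^-2].
Vol (volume) has dimensions [L^3].

Left side: [L^3]
Right side: [L^3]

Both sides have the same dimensions, so the equation is dimensionally consistent.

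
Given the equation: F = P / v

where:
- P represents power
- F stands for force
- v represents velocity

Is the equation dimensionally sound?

Yes

P (power) has dimensions [L^2 M T^-3].
F (force) has dimensions [L M T^-2].
v (velocity) has dimensions [L T^-1].

Left side: [L M T^-2]
Right side: [L M T^-2]

Both sides have the same dimensions, so the equation is dimensionally consistent.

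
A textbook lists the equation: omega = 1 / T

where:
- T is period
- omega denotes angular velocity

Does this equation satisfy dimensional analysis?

Yes

T (period) has dimensions [T].
omega (angular velocity) has dimensions [T^-1].

Left side: [T^-1]
Right side: [T^-1]

Both sides have the same dimensions, so the equation is dimensionally consistent.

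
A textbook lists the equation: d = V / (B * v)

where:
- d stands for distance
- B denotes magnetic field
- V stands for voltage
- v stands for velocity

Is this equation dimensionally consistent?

Yes

d (distance) has dimensions [L].
B (magnetic field) has dimensions [I^-1 M T^-2].
V (voltage) has dimensions [I^-1 L^2 M T^-3].
v (velocity) has dimensions [L T^-1].

Left side: [L]
Right side: [L]

Both sides have the same dimensions, so the equation is dimensionally consistent.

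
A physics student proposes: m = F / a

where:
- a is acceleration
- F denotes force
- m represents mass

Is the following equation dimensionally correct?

Yes

a (acceleration) has dimensions [L T^-2].
F (force) has dimensions [L M T^-2].
m (mass) has dimensions [M].

Left side: [M]
Right side: [M]

Both sides have the same dimensions, so the equation is dimensionally consistent.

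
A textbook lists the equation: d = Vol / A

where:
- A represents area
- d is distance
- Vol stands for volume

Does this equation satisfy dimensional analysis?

Yes

A (area) has dimensions [L^2].
d (distance) has dimensions [L].
Vol (volume) has dimensions [L^3].

Left side: [L]
Right side: [L]

Both sides have the same dimensions, so the equation is dimensionally consistent.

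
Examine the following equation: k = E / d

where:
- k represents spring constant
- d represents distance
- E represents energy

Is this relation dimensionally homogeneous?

No

k (spring constant) has dimensions [M T^-2].
d (distance) has dimensions [L].
E (energy) has dimensions [L^2 M T^-2].

Left side: [M T^-2]
Right side: [L M T^-2]

The two sides have different dimensions, so the equation is NOT dimensionally consistent.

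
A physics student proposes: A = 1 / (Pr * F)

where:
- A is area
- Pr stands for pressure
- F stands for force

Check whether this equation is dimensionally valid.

No

A (area) has dimensions [L^2].
Pr (pressure) has dimensions [L^-1 M T^-2].
F (force) has dimensions [L M T^-2].

Left side: [L^2]
Right side: [M^-2 T^4]

The two sides have different dimensions, so the equation is NOT dimensionally consistent.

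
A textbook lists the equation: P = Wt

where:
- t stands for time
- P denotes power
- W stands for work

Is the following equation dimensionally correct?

No

t (time) has dimensions [T].
P (power) has dimensions [L^2 M T^-3].
W (work) has dimensions [L^2 M T^-2].

Left side: [L^2 M T^-3]
Right side: [L^2 M T^-1]

The two sides have different dimensions, so the equation is NOT dimensionally consistent.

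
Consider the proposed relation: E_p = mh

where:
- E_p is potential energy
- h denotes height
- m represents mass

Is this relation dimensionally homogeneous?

No

E_p (potential energy) has dimensions [L^2 M T^-2].
h (height) has dimensions [L].
m (mass) has dimensions [M].

Left side: [L^2 M T^-2]
Right side: [L M]

The two sides have different dimensions, so the equation is NOT dimensionally consistent.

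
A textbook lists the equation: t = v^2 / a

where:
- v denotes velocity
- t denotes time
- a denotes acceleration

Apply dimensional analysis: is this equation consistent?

No

v (velocity) has dimensions [L T^-1].
t (time) has dimensions [T].
a (acceleration) has dimensions [L T^-2].

Left side: [T]
Right side: [L]

The two sides have different dimensions, so the equation is NOT dimensionally consistent.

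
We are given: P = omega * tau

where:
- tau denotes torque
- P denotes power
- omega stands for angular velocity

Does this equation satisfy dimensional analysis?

Yes

tau (torque) has dimensions [L^2 M T^-2].
P (power) has dimensions [L^2 M T^-3].
omega (angular velocity) has dimensions [T^-1].

Left side: [L^2 M T^-3]
Right side: [L^2 M T^-3]

Both sides have the same dimensions, so the equation is dimensionally consistent.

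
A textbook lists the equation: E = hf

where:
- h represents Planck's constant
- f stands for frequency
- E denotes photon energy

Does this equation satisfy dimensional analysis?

Yes

h (Planck's constant) has dimensions [L^2 M T^-1].
f (frequency) has dimensions [T^-1].
E (photon energy) has dimensions [L^2 M T^-2].

Left side: [L^2 M T^-2]
Right side: [L^2 M T^-2]

Both sides have the same dimensions, so the equation is dimensionally consistent.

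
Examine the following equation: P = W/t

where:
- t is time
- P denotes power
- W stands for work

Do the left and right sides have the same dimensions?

Yes

t (time) has dimensions [T].
P (power) has dimensions [L^2 M T^-3].
W (work) has dimensions [L^2 M T^-2].

Left side: [L^2 M T^-3]
Right side: [L^2 M T^-3]

Both sides have the same dimensions, so the equation is dimensionally consistent.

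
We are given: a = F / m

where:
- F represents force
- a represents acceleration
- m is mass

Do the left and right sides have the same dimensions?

Yes

F (force) has dimensions [L M T^-2].
a (acceleration) has dimensions [L T^-2].
m (mass) has dimensions [M].

Left side: [L T^-2]
Right side: [L T^-2]

Both sides have the same dimensions, so the equation is dimensionally consistent.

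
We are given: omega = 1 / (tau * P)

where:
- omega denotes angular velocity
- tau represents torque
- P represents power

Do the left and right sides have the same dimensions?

No

omega (angular velocity) has dimensions [T^-1].
tau (torque) has dimensions [L^2 M T^-2].
P (power) has dimensions [L^2 M T^-3].

Left side: [T^-1]
Right side: [L^-4 M^-2 T^5]

The two sides have different dimensions, so the equation is NOT dimensionally consistent.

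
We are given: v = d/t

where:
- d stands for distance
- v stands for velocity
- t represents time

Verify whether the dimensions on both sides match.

Yes

d (distance) has dimensions [L].
v (velocity) has dimensions [L T^-1].
t (time) has dimensions [T].

Left side: [L T^-1]
Right side: [L T^-1]

Both sides have the same dimensions, so the equation is dimensionally consistent.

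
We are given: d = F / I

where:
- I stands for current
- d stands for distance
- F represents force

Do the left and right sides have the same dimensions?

No

I (current) has dimensions [I].
d (distance) has dimensions [L].
F (force) has dimensions [L M T^-2].

Left side: [L]
Right side: [I^-1 L M T^-2]

The two sides have different dimensions, so the equation is NOT dimensionally consistent.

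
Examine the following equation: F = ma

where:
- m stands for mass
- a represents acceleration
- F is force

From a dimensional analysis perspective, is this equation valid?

Yes

m (mass) has dimensions [M].
a (acceleration) has dimensions [L T^-2].
F (force) has dimensions [L M T^-2].

Left side: [L M T^-2]
Right side: [L M T^-2]

Both sides have the same dimensions, so the equation is dimensionally consistent.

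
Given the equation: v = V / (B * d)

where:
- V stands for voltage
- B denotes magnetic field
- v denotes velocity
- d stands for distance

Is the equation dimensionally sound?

Yes

V (voltage) has dimensions [I^-1 L^2 M T^-3].
B (magnetic field) has dimensions [I^-1 M T^-2].
v (velocity) has dimensions [L T^-1].
d (distance) has dimensions [L].

Left side: [L T^-1]
Right side: [L T^-1]

Both sides have the same dimensions, so the equation is dimensionally consistent.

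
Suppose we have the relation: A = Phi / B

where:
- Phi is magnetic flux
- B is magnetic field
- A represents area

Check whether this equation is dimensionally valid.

Yes

Phi (magnetic flux) has dimensions [I^-1 L^2 M T^-2].
B (magnetic field) has dimensions [I^-1 M T^-2].
A (area) has dimensions [L^2].

Left side: [L^2]
Right side: [L^2]

Both sides have the same dimensions, so the equation is dimensionally consistent.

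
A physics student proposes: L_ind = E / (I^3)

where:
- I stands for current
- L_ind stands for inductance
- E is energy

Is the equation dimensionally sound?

No

I (current) has dimensions [I].
L_ind (inductance) has dimensions [I^-2 L^2 M T^-2].
E (energy) has dimensions [L^2 M T^-2].

Left side: [I^-2 L^2 M T^-2]
Right side: [I^-3 L^2 M T^-2]

The two sides have different dimensions, so the equation is NOT dimensionally consistent.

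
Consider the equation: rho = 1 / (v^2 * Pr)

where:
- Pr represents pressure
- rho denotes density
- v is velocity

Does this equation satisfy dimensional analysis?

No

Pr (pressure) has dimensions [L^-1 M T^-2].
rho (density) has dimensions [L^-3 M].
v (velocity) has dimensions [L T^-1].

Left side: [L^-3 M]
Right side: [L^-1 M^-1 T^4]

The two sides have different dimensions, so the equation is NOT dimensionally consistent.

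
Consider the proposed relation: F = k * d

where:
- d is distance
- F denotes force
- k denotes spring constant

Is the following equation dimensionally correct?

Yes

d (distance) has dimensions [L].
F (force) has dimensions [L M T^-2].
k (spring constant) has dimensions [M T^-2].

Left side: [L M T^-2]
Right side: [L M T^-2]

Both sides have the same dimensions, so the equation is dimensionally consistent.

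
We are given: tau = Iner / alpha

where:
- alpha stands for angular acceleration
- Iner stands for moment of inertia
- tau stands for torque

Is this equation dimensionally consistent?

No

alpha (angular acceleration) has dimensions [T^-2].
Iner (moment of inertia) has dimensions [L^2 M].
tau (torque) has dimensions [L^2 M T^-2].

Left side: [L^2 M T^-2]
Right side: [L^2 M T^2]

The two sides have different dimensions, so the equation is NOT dimensionally consistent.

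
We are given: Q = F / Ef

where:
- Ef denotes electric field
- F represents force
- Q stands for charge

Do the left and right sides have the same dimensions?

Yes

Ef (electric field) has dimensions [I^-1 L M T^-3].
F (force) has dimensions [L M T^-2].
Q (charge) has dimensions [I T].

Left side: [I T]
Right side: [I T]

Both sides have the same dimensions, so the equation is dimensionally consistent.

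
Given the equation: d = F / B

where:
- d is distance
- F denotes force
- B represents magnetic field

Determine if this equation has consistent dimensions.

No

d (distance) has dimensions [L].
F (force) has dimensions [L M T^-2].
B (magnetic field) has dimensions [I^-1 M T^-2].

Left side: [L]
Right side: [I L]

The two sides have different dimensions, so the equation is NOT dimensionally consistent.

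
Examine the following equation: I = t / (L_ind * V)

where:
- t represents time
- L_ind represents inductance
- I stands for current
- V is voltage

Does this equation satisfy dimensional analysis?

No

t (time) has dimensions [T].
L_ind (inductance) has dimensions [I^-2 L^2 M T^-2].
I (current) has dimensions [I].
V (voltage) has dimensions [I^-1 L^2 M T^-3].

Left side: [I]
Right side: [I^3 L^-4 M^-2 T^6]

The two sides have different dimensions, so the equation is NOT dimensionally consistent.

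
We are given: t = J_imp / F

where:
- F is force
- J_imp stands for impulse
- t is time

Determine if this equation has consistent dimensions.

Yes

F (force) has dimensions [L M T^-2].
J_imp (impulse) has dimensions [L M T^-1].
t (time) has dimensions [T].

Left side: [T]
Right side: [T]

Both sides have the same dimensions, so the equation is dimensionally consistent.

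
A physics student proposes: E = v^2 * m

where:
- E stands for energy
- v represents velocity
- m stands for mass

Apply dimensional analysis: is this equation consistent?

Yes

E (energy) has dimensions [L^2 M T^-2].
v (velocity) has dimensions [L T^-1].
m (mass) has dimensions [M].

Left side: [L^2 M T^-2]
Right side: [L^2 M T^-2]

Both sides have the same dimensions, so the equation is dimensionally consistent.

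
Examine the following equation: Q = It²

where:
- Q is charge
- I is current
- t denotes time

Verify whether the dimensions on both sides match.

No

Q (charge) has dimensions [I T].
I (current) has dimensions [I].
t (time) has dimensions [T].

Left side: [I T]
Right side: [I T^2]

The two sides have different dimensions, so the equation is NOT dimensionally consistent.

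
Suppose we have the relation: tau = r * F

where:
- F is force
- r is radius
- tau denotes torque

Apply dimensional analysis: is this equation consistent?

Yes

F (force) has dimensions [L M T^-2].
r (radius) has dimensions [L].
tau (torque) has dimensions [L^2 M T^-2].

Left side: [L^2 M T^-2]
Right side: [L^2 M T^-2]

Both sides have the same dimensions, so the equation is dimensionally consistent.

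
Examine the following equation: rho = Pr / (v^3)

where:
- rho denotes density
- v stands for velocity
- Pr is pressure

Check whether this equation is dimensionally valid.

No

rho (density) has dimensions [L^-3 M].
v (velocity) has dimensions [L T^-1].
Pr (pressure) has dimensions [L^-1 M T^-2].

Left side: [L^-3 M]
Right side: [L^-4 M T]

The two sides have different dimensions, so the equation is NOT dimensionally consistent.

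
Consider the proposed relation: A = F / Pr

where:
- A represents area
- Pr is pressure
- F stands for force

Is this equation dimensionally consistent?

Yes

A (area) has dimensions [L^2].
Pr (pressure) has dimensions [L^-1 M T^-2].
F (force) has dimensions [L M T^-2].

Left side: [L^2]
Right side: [L^2]

Both sides have the same dimensions, so the equation is dimensionally consistent.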